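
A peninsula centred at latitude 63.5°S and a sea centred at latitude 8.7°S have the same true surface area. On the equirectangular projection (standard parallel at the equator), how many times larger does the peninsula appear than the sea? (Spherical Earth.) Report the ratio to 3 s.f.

For the equirectangular projection with φ₀ = 0 (plate carrée), h = 1 along meridians and k = sec φ along parallels.
Areal scale at 63.5°: h·k = 1.000 × 2.241 = 2.241.
Areal scale at 8.7°: h·k = 1.000 × 1.012 = 1.012.
Ratio = 2.241/1.012 ≈ 2.22.

2.22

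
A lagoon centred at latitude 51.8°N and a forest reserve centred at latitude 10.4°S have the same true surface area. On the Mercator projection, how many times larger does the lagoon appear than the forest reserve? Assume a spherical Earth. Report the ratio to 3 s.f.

2.53

Mercator areal scale is sec²φ.
At 51.8°: sec²(51.8°) = 1/0.6184² = 2.615.
At 10.4°: sec²(10.4°) = 1/0.9836² = 1.034.
Ratio = 2.615/1.034 = cos²(10.4°)/cos²(51.8°) ≈ 2.53.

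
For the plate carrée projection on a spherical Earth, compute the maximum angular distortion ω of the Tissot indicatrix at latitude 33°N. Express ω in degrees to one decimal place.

Plate carrée maps x = Rλ, y = Rφ. The meridian scale is h = 1 and the parallel scale is k = 1/cos φ = sec φ.
At 33°: h = 1.000, k = 1.192; principal scales a = 1.192, b = 1.000.
sin(ω/2) = (a − b)/(a + b) = 0.1924/2.192 = 0.08774, so ω = 2 arcsin(0.08774) ≈ 10.1°.

10.1°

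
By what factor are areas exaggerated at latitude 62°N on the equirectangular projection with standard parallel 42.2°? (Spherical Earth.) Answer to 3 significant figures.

1.58

With standard parallel φ₀ = 42.2°, the equirectangular projection gives x = Rλ cos φ₀, y = Rφ, so h = 1 and k = cos 42.2° / cos φ.
Areal scale = h·k = 1 × cos φ₀ / cos φ; at 62°, h = 1.000, k = 1.578, so h·k = 1.578.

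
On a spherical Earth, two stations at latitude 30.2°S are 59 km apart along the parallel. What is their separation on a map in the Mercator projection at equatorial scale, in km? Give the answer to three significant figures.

68.3 km

For Mercator, h = k = sec φ (a conformal cylindrical projection has a single point scale, 1/cos φ).
Along the parallel, k = sec 30.2° = 1/0.8643 = 1.157.
Map distance = 59 × 1.157 ≈ 68.3 km.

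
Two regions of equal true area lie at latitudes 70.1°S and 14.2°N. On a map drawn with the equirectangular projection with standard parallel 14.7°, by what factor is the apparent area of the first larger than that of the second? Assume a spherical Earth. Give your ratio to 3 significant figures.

With standard parallel φ₀ = 14.7°, the equirectangular projection gives x = Rλ cos φ₀, y = Rφ, so h = 1 and k = cos 14.7° / cos φ.
Areal scale at 70.1°: h·k = 1.000 × 2.842 = 2.842.
Areal scale at 14.2°: h·k = 1.000 × 0.9978 = 0.9978.
Ratio = 2.842/0.9978 ≈ 2.85.

2.85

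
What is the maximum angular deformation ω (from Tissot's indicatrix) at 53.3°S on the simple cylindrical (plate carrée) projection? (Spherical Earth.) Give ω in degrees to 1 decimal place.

In the plate carrée (x = Rλ, y = Rφ), meridians are true-scale (h = 1) and parallels are stretched by k = sec φ.
At 53.3°: h = 1.000, k = 1.673; principal scales a = 1.673, b = 1.000.
sin(ω/2) = (a − b)/(a + b) = 0.6733/2.673 = 0.2519, so ω = 2 arcsin(0.2519) ≈ 29.2°.

29.2°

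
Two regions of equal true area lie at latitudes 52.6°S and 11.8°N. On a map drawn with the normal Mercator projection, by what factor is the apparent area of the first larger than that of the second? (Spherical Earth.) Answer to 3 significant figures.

Mercator is conformal with k = sec φ, so areal scale = k² = sec²φ.
At 52.6°: sec²(52.6°) = 1/0.6074² = 2.711.
At 11.8°: sec²(11.8°) = 1/0.9789² = 1.044.
Ratio = 2.711/1.044 = cos²(11.8°)/cos²(52.6°) ≈ 2.60.

2.60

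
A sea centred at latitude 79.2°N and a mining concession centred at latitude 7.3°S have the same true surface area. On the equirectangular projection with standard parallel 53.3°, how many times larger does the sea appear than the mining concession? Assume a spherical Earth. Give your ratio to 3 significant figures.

The equidistant cylindrical projection with φ₀ = 53.3° has h = 1 (meridians true) and k = cos φ₀ / cos φ along parallels.
Areal scale at 79.2°: h·k = 1.000 × 3.189 = 3.189.
Areal scale at 7.3°: h·k = 1.000 × 0.6025 = 0.6025.
Ratio = 3.189/0.6025 ≈ 5.29.

5.29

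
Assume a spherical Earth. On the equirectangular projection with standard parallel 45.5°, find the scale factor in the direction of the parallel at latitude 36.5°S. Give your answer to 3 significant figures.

0.872

With standard parallel φ₀ = 45.5°, the equirectangular projection gives x = Rλ cos φ₀, y = Rφ, so h = 1 and k = cos 45.5° / cos φ.
k = cos 45.5° / cos 36.5° = 0.7009/0.8039 = 0.8719.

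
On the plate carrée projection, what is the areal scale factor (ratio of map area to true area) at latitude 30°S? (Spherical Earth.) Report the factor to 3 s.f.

1.15

Plate carrée maps x = Rλ, y = Rφ. The meridian scale is h = 1 and the parallel scale is k = 1/cos φ = sec φ.
Areal scale = h·k = 1 × sec φ; at 30°, h = 1.000, k = 1.155, so h·k = 1.155.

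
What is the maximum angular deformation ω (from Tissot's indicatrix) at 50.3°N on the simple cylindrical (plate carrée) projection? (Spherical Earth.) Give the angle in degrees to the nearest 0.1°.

In the plate carrée (x = Rλ, y = Rφ), meridians are true-scale (h = 1) and parallels are stretched by k = sec φ.
At 50.3°: h = 1.000, k = 1.566; principal scales a = 1.566, b = 1.000.
sin(ω/2) = (a − b)/(a + b) = 0.5655/2.566 = 0.2204, so ω = 2 arcsin(0.2204) ≈ 25.5°.

25.5°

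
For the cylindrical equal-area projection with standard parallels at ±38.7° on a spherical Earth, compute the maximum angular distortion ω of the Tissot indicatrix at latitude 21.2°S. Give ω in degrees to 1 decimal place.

A cylindrical equal-area projection with standard parallel φ₀ has meridian scale h = cos φ / cos φ₀ and parallel scale k = cos φ₀ / cos φ (so areas are preserved, h·k = 1).
At 21.2°: h = 1.195, k = 0.8371; principal scales a = 1.195, b = 0.8371.
sin(ω/2) = (a − b)/(a + b) = 0.3575/2.032 = 0.1760, so ω = 2 arcsin(0.1760) ≈ 20.3°.

20.3°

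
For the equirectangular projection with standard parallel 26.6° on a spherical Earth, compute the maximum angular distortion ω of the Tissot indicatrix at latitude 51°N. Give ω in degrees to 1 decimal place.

With standard parallel φ₀ = 26.6°, the equirectangular projection gives x = Rλ cos φ₀, y = Rφ, so h = 1 and k = cos 26.6° / cos φ.
At 51°: h = 1.000, k = 1.421; principal scales a = 1.421, b = 1.000.
sin(ω/2) = (a − b)/(a + b) = 0.4208/2.421 = 0.1738, so ω = 2 arcsin(0.1738) ≈ 20.0°.

20.0°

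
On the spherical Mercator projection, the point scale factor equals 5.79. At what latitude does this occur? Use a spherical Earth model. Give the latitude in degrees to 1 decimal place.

Mercator scale is k = sec φ = 1/cos φ.
1/cos φ = 5.79  ⇒  cos φ = 0.1727  ⇒  φ = arccos(0.1727) ≈ 80.1°.

80.1°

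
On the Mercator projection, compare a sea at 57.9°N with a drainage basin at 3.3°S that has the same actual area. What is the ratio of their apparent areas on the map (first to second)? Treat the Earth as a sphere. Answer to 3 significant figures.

3.53

Mercator is conformal with k = sec φ, so areal scale = k² = sec²φ.
At 57.9°: sec²(57.9°) = 1/0.5314² = 3.541.
At 3.3°: sec²(3.3°) = 1/0.9983² = 1.003.
Ratio = 3.541/1.003 = cos²(3.3°)/cos²(57.9°) ≈ 3.53.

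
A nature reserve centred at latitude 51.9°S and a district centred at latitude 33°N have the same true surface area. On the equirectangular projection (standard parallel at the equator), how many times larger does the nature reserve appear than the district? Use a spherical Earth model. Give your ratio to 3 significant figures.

Plate carrée maps x = Rλ, y = Rφ. The meridian scale is h = 1 and the parallel scale is k = 1/cos φ = sec φ.
Areal scale at 51.9°: h·k = 1.000 × 1.621 = 1.621.
Areal scale at 33°: h·k = 1.000 × 1.192 = 1.192.
Ratio = 1.621/1.192 ≈ 1.36.

1.36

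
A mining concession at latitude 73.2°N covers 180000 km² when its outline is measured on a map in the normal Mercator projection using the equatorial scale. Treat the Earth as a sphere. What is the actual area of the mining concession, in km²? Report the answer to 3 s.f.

15000 km²

For Mercator, h = k = sec φ (a conformal cylindrical projection has a single point scale, 1/cos φ).
Areal scale = k² = sec²φ = 1/cos²(73.2°) = 1/0.2890² = 11.97.
True area = apparent / (areal scale) = 180000 / 11.97 ≈ 15000 km².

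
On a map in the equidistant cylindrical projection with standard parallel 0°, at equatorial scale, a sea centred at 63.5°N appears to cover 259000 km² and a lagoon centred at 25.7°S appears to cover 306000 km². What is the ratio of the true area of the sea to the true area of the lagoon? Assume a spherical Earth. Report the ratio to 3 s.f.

On the plate carrée, areal scale = h·k = 1 × sec φ, so true area = apparent × cos φ.
True area of sea: 259000 × cos(63.5°) = 259000 × 0.4462 = 115600 km².
True area of lagoon: 306000 × cos(25.7°) = 306000 × 0.9011 = 275700 km².
Ratio = 115600 / 275700 ≈ 0.419.

0.419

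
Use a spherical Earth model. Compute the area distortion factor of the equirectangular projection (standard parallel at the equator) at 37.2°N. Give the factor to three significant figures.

For the equirectangular projection with φ₀ = 0 (plate carrée), h = 1 along meridians and k = sec φ along parallels.
Areal scale = h·k = 1 × sec φ; at 37.2°, h = 1.000, k = 1.255, so h·k = 1.255.

1.26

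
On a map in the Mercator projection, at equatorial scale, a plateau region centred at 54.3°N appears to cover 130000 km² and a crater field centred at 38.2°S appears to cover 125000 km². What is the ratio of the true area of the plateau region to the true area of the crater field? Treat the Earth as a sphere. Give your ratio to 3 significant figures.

0.573

Since Mercator area scale is 1/cos²φ, the true area equals the apparent area multiplied by cos²φ.
True area of plateau region: 130000 × cos²(54.3°) = 130000 × 0.3405 = 44270 km².
True area of crater field: 125000 × cos²(38.2°) = 125000 × 0.6176 = 77200 km².
Ratio = 44270 / 77200 ≈ 0.573.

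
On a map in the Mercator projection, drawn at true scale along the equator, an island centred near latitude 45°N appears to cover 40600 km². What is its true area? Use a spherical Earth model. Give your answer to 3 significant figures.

Mercator is conformal, so the point scale is isotropic: h = k = sec φ = 1/cos φ.
Areal scale = k² = sec²φ = 1/cos²(45°) = 1/0.7071² = 2.000.
True area = apparent / (areal scale) = 40600 / 2.000 ≈ 20300 km².

20300 km²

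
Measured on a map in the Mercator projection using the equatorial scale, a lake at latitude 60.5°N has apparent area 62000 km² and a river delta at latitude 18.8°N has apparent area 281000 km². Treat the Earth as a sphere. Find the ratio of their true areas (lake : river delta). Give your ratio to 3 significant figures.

0.0597

Since Mercator area scale is 1/cos²φ, the true area equals the apparent area multiplied by cos²φ.
True area of lake: 62000 × cos²(60.5°) = 62000 × 0.2425 = 15030 km².
True area of river delta: 281000 × cos²(18.8°) = 281000 × 0.8961 = 251800 km².
Ratio = 15030 / 251800 ≈ 0.0597.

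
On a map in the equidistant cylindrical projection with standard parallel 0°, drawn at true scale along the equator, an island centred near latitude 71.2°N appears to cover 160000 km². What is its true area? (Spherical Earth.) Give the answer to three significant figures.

For the equirectangular projection with φ₀ = 0 (plate carrée), h = 1 along meridians and k = sec φ along parallels.
Areal scale = h·k = 1 × sec φ; at 71.2°, h = 1.000, k = 3.103, so h·k = 3.103.
True area = apparent / (areal scale) = 160000 / 3.103 ≈ 51600 km².

51600 km²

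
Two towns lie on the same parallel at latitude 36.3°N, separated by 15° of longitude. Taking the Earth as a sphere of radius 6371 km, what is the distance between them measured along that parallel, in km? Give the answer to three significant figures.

Arc length along a parallel = R cos φ · Δλ (with Δλ in radians).
= 6371 × cos 36.3° × (15° × π/180) = 6371 × 0.8059 × 0.2618 ≈ 1340 km.

1340 km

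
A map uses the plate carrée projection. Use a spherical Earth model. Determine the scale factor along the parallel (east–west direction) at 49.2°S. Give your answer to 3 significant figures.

1.53

For the equirectangular projection with φ₀ = 0 (plate carrée), h = 1 along meridians and k = sec φ along parallels.
k = 1/cos 49.2° = 1/0.6534 = 1.530.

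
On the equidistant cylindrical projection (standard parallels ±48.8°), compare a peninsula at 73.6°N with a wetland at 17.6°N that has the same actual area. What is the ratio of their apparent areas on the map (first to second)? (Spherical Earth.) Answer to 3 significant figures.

3.38

The equidistant cylindrical projection with φ₀ = 48.8° has h = 1 (meridians true) and k = cos φ₀ / cos φ along parallels.
Areal scale at 73.6°: h·k = 1.000 × 2.333 = 2.333.
Areal scale at 17.6°: h·k = 1.000 × 0.6910 = 0.6910.
Ratio = 2.333/0.6910 ≈ 3.38.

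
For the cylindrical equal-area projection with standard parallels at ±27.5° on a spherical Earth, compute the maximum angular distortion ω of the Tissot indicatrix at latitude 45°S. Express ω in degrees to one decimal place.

For cylindrical equal-area with standard parallel φ₀, h = cos φ / cos φ₀ and k = cos φ₀ / cos φ, so h·k = 1.
At 45°: h = 0.7972, k = 1.254; principal scales a = 1.254, b = 0.7972.
sin(ω/2) = (a − b)/(a + b) = 0.4572/2.052 = 0.2229, so ω = 2 arcsin(0.2229) ≈ 25.8°.

25.8°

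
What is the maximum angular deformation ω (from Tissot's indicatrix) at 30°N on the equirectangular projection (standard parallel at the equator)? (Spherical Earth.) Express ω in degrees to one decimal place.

8.2°

Plate carrée maps x = Rλ, y = Rφ. The meridian scale is h = 1 and the parallel scale is k = 1/cos φ = sec φ.
At 30°: h = 1.000, k = 1.155; principal scales a = 1.155, b = 1.000.
sin(ω/2) = (a − b)/(a + b) = 0.1547/2.155 = 0.07180, so ω = 2 arcsin(0.07180) ≈ 8.2°.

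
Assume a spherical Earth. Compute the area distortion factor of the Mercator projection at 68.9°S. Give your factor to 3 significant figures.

7.72

For Mercator, h = k = sec φ (a conformal cylindrical projection has a single point scale, 1/cos φ).
Areal scale = k² = sec²φ = 1/cos²(68.9°) = 1/0.3600² = 7.716.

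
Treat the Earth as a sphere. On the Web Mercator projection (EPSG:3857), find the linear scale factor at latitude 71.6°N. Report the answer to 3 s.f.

Mercator is conformal, so the point scale is isotropic: h = k = sec φ = 1/cos φ.
k = 1/cos 71.6° = 1/0.3156 = 3.168.

3.17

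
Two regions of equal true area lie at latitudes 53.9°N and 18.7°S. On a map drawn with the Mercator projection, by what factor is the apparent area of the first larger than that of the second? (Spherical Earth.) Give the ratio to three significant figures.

Mercator is conformal with k = sec φ, so areal scale = k² = sec²φ.
At 53.9°: sec²(53.9°) = 1/0.5892² = 2.881.
At 18.7°: sec²(18.7°) = 1/0.9472² = 1.115.
Ratio = 2.881/1.115 = cos²(18.7°)/cos²(53.9°) ≈ 2.58.

2.58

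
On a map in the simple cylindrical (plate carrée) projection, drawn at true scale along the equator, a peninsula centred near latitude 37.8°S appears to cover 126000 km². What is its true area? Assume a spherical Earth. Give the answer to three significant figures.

Plate carrée maps x = Rλ, y = Rφ. The meridian scale is h = 1 and the parallel scale is k = 1/cos φ = sec φ.
Areal scale = h·k = 1 × sec φ; at 37.8°, h = 1.000, k = 1.266, so h·k = 1.266.
True area = apparent / (areal scale) = 126000 / 1.266 ≈ 99600 km².

99600 km²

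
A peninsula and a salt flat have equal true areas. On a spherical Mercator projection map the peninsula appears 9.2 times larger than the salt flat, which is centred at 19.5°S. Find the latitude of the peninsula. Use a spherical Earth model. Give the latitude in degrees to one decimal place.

71.9°

For equal true areas on Mercator, apparent areas scale as sec²φ, so the ratio is cos²φ₂ / cos²φ₁.
cos²φ₂ / cos²φ₁ = 9.2  ⇒  cos φ₁ = cos 19.5° / √9.2 = 0.9426/3.033 = 0.3108.
φ₁ = arccos(0.3108) ≈ 71.9°.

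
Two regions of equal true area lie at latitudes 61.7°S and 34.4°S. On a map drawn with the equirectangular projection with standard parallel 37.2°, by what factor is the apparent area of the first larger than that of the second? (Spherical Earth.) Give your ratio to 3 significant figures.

1.74

In the equirectangular projection with standard parallel φ₀ = 37.2° (x = Rλ cos φ₀, y = Rφ), meridians are true-scale (h = 1) and the parallel scale is k = cos φ₀ / cos φ.
Areal scale at 61.7°: h·k = 1.000 × 1.680 = 1.680.
Areal scale at 34.4°: h·k = 1.000 × 0.9654 = 0.9654.
Ratio = 1.680/0.9654 ≈ 1.74.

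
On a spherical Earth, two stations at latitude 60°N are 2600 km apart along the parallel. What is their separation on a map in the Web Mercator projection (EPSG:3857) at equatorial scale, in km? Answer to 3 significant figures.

Mercator is conformal, so the point scale is isotropic: h = k = sec φ = 1/cos φ.
Along the parallel, k = sec 60° = 1/0.5000 = 2.000.
Map distance = 2600 × 2.000 ≈ 5200 km.

5200 km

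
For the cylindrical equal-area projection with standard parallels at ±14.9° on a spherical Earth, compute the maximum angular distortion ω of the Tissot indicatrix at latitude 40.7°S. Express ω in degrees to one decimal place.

For cylindrical equal-area with standard parallel φ₀, h = cos φ / cos φ₀ and k = cos φ₀ / cos φ, so h·k = 1.
At 40.7°: h = 0.7845, k = 1.275; principal scales a = 1.275, b = 0.7845.
sin(ω/2) = (a − b)/(a + b) = 0.4902/2.059 = 0.2380, so ω = 2 arcsin(0.2380) ≈ 27.5°.

27.5°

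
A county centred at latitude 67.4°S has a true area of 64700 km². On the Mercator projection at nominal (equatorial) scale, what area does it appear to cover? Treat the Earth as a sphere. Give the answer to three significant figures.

438000 km²

The Mercator projection is conformal; its linear scale factor is the same in every direction and equals sec φ = 1/cos φ.
Areal scale = k² = sec²φ = 1/cos²(67.4°) = 1/0.3843² = 6.771.
Apparent area = 64700 × 6.771 ≈ 438000 km².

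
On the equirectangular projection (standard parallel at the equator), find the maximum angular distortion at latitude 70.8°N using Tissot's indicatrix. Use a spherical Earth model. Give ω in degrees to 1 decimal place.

60.7°

In the plate carrée (x = Rλ, y = Rφ), meridians are true-scale (h = 1) and parallels are stretched by k = sec φ.
At 70.8°: h = 1.000, k = 3.041; principal scales a = 3.041, b = 1.000.
sin(ω/2) = (a − b)/(a + b) = 2.041/4.041 = 0.5050, so ω = 2 arcsin(0.5050) ≈ 60.7°.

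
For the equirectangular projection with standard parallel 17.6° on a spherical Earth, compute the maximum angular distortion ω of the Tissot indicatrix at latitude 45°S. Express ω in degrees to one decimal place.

With standard parallel φ₀ = 17.6°, the equirectangular projection gives x = Rλ cos φ₀, y = Rφ, so h = 1 and k = cos 17.6° / cos φ.
At 45°: h = 1.000, k = 1.348; principal scales a = 1.348, b = 1.000.
sin(ω/2) = (a − b)/(a + b) = 0.3480/2.348 = 0.1482, so ω = 2 arcsin(0.1482) ≈ 17.0°.

17.0°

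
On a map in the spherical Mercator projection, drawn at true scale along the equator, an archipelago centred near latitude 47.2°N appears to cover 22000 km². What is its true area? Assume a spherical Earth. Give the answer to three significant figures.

10200 km²

Mercator is conformal, so the point scale is isotropic: h = k = sec φ = 1/cos φ.
Areal scale = k² = sec²φ = 1/cos²(47.2°) = 1/0.6794² = 2.166.
True area = apparent / (areal scale) = 22000 / 2.166 ≈ 10200 km².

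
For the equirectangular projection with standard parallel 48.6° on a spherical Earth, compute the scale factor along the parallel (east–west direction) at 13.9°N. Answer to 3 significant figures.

The equidistant cylindrical projection with φ₀ = 48.6° has h = 1 (meridians true) and k = cos φ₀ / cos φ along parallels.
k = cos 48.6° / cos 13.9° = 0.6613/0.9707 = 0.6813.

0.681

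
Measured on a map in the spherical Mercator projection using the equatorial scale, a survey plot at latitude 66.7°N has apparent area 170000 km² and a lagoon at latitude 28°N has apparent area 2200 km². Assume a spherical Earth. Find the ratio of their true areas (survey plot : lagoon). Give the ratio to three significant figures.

Since Mercator area scale is 1/cos²φ, the true area equals the apparent area multiplied by cos²φ.
True area of survey plot: 170000 × cos²(66.7°) = 170000 × 0.1565 = 26600 km².
True area of lagoon: 2200 × cos²(28°) = 2200 × 0.7796 = 1715 km².
Ratio = 26600 / 1715 ≈ 15.5.

15.5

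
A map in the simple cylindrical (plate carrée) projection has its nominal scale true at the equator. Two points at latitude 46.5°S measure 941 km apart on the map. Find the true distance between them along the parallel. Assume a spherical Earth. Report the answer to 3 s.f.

648 km

In the plate carrée (x = Rλ, y = Rφ), meridians are true-scale (h = 1) and parallels are stretched by k = sec φ.
Along the parallel at 46.5°, map distances are exaggerated by k = sec 46.5° = 1.453.
True distance = 941 / 1.453 = 941 × cos 46.5° ≈ 648 km.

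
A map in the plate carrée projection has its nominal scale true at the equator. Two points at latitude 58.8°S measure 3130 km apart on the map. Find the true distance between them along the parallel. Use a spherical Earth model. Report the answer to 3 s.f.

In the plate carrée (x = Rλ, y = Rφ), meridians are true-scale (h = 1) and parallels are stretched by k = sec φ.
Along the parallel at 58.8°, map distances are exaggerated by k = sec 58.8° = 1.930.
True distance = 3130 / 1.930 = 3130 × cos 58.8° ≈ 1620 km.

1620 km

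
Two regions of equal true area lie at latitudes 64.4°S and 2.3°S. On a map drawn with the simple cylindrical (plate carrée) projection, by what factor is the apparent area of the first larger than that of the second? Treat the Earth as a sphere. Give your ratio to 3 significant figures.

For the equirectangular projection with φ₀ = 0 (plate carrée), h = 1 along meridians and k = sec φ along parallels.
Areal scale at 64.4°: h·k = 1.000 × 2.314 = 2.314.
Areal scale at 2.3°: h·k = 1.000 × 1.001 = 1.001.
Ratio = 2.314/1.001 ≈ 2.31.

2.31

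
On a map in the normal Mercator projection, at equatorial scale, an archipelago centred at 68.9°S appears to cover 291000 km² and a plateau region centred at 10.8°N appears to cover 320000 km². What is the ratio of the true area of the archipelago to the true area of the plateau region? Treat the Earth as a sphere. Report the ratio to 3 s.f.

0.122

On Mercator the areal scale is sec²φ, so true area = apparent × cos²φ.
True area of archipelago: 291000 × cos²(68.9°) = 291000 × 0.1296 = 37710 km².
True area of plateau region: 320000 × cos²(10.8°) = 320000 × 0.9649 = 308800 km².
Ratio = 37710 / 308800 ≈ 0.122.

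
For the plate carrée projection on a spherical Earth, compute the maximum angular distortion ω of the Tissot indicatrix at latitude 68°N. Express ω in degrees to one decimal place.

54.1°

For the equirectangular projection with φ₀ = 0 (plate carrée), h = 1 along meridians and k = sec φ along parallels.
At 68°: h = 1.000, k = 2.669; principal scales a = 2.669, b = 1.000.
sin(ω/2) = (a − b)/(a + b) = 1.669/3.669 = 0.4550, so ω = 2 arcsin(0.4550) ≈ 54.1°.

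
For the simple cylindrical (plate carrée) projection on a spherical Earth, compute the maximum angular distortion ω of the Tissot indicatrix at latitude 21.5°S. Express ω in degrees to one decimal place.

Plate carrée maps x = Rλ, y = Rφ. The meridian scale is h = 1 and the parallel scale is k = 1/cos φ = sec φ.
At 21.5°: h = 1.000, k = 1.075; principal scales a = 1.075, b = 1.000.
sin(ω/2) = (a − b)/(a + b) = 0.07479/2.075 = 0.03605, so ω = 2 arcsin(0.03605) ≈ 4.1°.

4.1°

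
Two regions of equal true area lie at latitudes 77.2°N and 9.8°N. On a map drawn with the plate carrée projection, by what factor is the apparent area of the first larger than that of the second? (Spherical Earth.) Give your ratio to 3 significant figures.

In the plate carrée (x = Rλ, y = Rφ), meridians are true-scale (h = 1) and parallels are stretched by k = sec φ.
Areal scale at 77.2°: h·k = 1.000 × 4.514 = 4.514.
Areal scale at 9.8°: h·k = 1.000 × 1.015 = 1.015.
Ratio = 4.514/1.015 ≈ 4.45.

4.45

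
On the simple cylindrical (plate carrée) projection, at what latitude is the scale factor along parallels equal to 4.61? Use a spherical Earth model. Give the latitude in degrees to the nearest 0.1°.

Plate carrée: h = 1, k = sec φ along parallels.
sec φ = 4.61  ⇒  cos φ = 0.2169  ⇒  φ ≈ 77.5°.

77.5°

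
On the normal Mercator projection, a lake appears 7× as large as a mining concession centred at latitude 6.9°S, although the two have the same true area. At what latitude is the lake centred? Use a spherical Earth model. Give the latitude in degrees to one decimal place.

Mercator areal scale is sec²φ, so apparent-area ratio = sec²φ₁ / sec²φ₂ = cos²φ₂ / cos²φ₁.
cos²φ₂ / cos²φ₁ = 7  ⇒  cos φ₁ = cos 6.9° / √7 = 0.9928/2.646 = 0.3752.
φ₁ = arccos(0.3752) ≈ 68.0°.

68.0°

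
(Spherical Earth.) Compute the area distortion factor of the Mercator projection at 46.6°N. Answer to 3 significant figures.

2.12

The Mercator projection is conformal; its linear scale factor is the same in every direction and equals sec φ = 1/cos φ.
Areal scale = k² = sec²φ = 1/cos²(46.6°) = 1/0.6871² = 2.118.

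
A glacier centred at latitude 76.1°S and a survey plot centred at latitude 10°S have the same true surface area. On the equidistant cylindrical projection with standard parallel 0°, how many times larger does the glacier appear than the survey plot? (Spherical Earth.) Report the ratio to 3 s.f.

For the equirectangular projection with φ₀ = 0 (plate carrée), h = 1 along meridians and k = sec φ along parallels.
Areal scale at 76.1°: h·k = 1.000 × 4.163 = 4.163.
Areal scale at 10°: h·k = 1.000 × 1.015 = 1.015.
Ratio = 4.163/1.015 ≈ 4.10.

4.10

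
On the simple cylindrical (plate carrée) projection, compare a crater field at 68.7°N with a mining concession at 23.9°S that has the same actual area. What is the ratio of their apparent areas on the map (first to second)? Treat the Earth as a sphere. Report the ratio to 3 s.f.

2.52

In the plate carrée (x = Rλ, y = Rφ), meridians are true-scale (h = 1) and parallels are stretched by k = sec φ.
Areal scale at 68.7°: h·k = 1.000 × 2.753 = 2.753.
Areal scale at 23.9°: h·k = 1.000 × 1.094 = 1.094.
Ratio = 2.753/1.094 ≈ 2.52.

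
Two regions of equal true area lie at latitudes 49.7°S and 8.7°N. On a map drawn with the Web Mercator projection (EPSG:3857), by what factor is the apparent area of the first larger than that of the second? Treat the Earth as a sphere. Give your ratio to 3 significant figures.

On Mercator, area is exaggerated by sec²φ = 1/cos²φ.
At 49.7°: sec²(49.7°) = 1/0.6468² = 2.390.
At 8.7°: sec²(8.7°) = 1/0.9885² = 1.023.
Ratio = 2.390/1.023 = cos²(8.7°)/cos²(49.7°) ≈ 2.34.

2.34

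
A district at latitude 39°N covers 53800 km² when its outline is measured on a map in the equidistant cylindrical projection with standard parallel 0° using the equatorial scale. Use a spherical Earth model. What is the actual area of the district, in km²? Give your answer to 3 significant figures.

Plate carrée maps x = Rλ, y = Rφ. The meridian scale is h = 1 and the parallel scale is k = 1/cos φ = sec φ.
Areal scale = h·k = 1 × sec φ; at 39°, h = 1.000, k = 1.287, so h·k = 1.287.
True area = apparent / (areal scale) = 53800 / 1.287 ≈ 41800 km².

41800 km²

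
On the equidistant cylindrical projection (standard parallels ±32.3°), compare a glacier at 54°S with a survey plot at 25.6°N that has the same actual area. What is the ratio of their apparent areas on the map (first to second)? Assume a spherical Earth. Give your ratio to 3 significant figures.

With standard parallel φ₀ = 32.3°, the equirectangular projection gives x = Rλ cos φ₀, y = Rφ, so h = 1 and k = cos 32.3° / cos φ.
Areal scale at 54°: h·k = 1.000 × 1.438 = 1.438.
Areal scale at 25.6°: h·k = 1.000 × 0.9373 = 0.9373.
Ratio = 1.438/0.9373 ≈ 1.53.

1.53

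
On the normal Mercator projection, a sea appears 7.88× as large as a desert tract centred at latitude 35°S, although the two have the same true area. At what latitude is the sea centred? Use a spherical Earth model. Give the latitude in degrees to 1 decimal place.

For equal true areas on Mercator, apparent areas scale as sec²φ, so the ratio is cos²φ₂ / cos²φ₁.
cos²φ₂ / cos²φ₁ = 7.88  ⇒  cos φ₁ = cos 35° / √7.88 = 0.8192/2.807 = 0.2918.
φ₁ = arccos(0.2918) ≈ 73.0°.

73.0°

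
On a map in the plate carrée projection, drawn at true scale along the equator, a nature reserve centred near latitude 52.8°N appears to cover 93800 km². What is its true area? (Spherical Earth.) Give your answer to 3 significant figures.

56700 km²

Plate carrée maps x = Rλ, y = Rφ. The meridian scale is h = 1 and the parallel scale is k = 1/cos φ = sec φ.
Areal scale = h·k = 1 × sec φ; at 52.8°, h = 1.000, k = 1.654, so h·k = 1.654.
True area = apparent / (areal scale) = 93800 / 1.654 ≈ 56700 km².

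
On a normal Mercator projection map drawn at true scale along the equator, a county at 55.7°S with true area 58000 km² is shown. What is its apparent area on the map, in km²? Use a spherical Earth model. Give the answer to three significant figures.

183000 km²

Mercator is conformal, so the point scale is isotropic: h = k = sec φ = 1/cos φ.
Areal scale = k² = sec²φ = 1/cos²(55.7°) = 1/0.5635² = 3.149.
Apparent area = 58000 × 3.149 ≈ 183000 km².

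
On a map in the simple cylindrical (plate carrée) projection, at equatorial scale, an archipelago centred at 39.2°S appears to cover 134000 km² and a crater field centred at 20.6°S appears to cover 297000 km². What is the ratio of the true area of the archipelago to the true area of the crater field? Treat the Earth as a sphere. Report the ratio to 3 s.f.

Plate carrée has h = 1 and k = sec φ, giving areal scale sec φ; true area = (apparent area) · cos φ.
True area of archipelago: 134000 × cos(39.2°) = 134000 × 0.7749 = 103800 km².
True area of crater field: 297000 × cos(20.6°) = 297000 × 0.9361 = 278000 km².
Ratio = 103800 / 278000 ≈ 0.374.

0.374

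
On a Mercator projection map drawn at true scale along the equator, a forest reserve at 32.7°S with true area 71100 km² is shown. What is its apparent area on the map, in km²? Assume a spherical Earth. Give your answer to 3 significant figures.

The Mercator projection is conformal; its linear scale factor is the same in every direction and equals sec φ = 1/cos φ.
Areal scale = k² = sec²φ = 1/cos²(32.7°) = 1/0.8415² = 1.412.
Apparent area = 71100 × 1.412 ≈ 100000 km².

100000 km²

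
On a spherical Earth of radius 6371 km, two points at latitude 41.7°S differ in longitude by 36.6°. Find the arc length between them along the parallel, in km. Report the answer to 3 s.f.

3040 km

Arc length along a parallel = R cos φ · Δλ (with Δλ in radians).
= 6371 × cos 41.7° × (36.6° × π/180) = 6371 × 0.7466 × 0.6388 ≈ 3040 km.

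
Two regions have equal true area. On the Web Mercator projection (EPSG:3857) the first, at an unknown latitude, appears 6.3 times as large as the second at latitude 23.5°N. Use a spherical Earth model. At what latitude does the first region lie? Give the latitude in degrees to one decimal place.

68.6°

Mercator areal scale is sec²φ, so apparent-area ratio = sec²φ₁ / sec²φ₂ = cos²φ₂ / cos²φ₁.
cos²φ₂ / cos²φ₁ = 6.3  ⇒  cos φ₁ = cos 23.5° / √6.3 = 0.9171/2.510 = 0.3654.
φ₁ = arccos(0.3654) ≈ 68.6°.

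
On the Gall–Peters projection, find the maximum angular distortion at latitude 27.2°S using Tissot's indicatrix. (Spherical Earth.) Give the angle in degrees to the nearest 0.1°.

26.1°

The Gall–Peters projection is cylindrical equal-area with φ₀ = 45°. Cylindrical equal-area (φ₀ = 45°): h = cos φ / cos 45° along meridians, k = cos 45° / cos φ along parallels; h·k = 1.
At 27.2°: h = 1.258, k = 0.7950; principal scales a = 1.258, b = 0.7950.
sin(ω/2) = (a − b)/(a + b) = 0.4628/2.053 = 0.2254, so ω = 2 arcsin(0.2254) ≈ 26.1°.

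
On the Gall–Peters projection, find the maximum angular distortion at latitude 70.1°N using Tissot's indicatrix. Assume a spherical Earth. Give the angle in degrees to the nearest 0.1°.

Gall–Peters is a cylindrical equal-area projection with standard parallels at ±45°. Cylindrical equal-area (φ₀ = 45°): h = cos φ / cos 45° along meridians, k = cos 45° / cos φ along parallels; h·k = 1.
At 70.1°: h = 0.4814, k = 2.077; principal scales a = 2.077, b = 0.4814.
sin(ω/2) = (a − b)/(a + b) = 1.596/2.559 = 0.6238, so ω = 2 arcsin(0.6238) ≈ 77.2°.

77.2°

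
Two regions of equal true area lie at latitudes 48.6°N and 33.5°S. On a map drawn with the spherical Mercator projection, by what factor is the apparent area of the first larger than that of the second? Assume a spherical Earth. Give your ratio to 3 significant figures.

Mercator is conformal with k = sec φ, so areal scale = k² = sec²φ.
At 48.6°: sec²(48.6°) = 1/0.6613² = 2.287.
At 33.5°: sec²(33.5°) = 1/0.8339² = 1.438.
Ratio = 2.287/1.438 = cos²(33.5°)/cos²(48.6°) ≈ 1.59.

1.59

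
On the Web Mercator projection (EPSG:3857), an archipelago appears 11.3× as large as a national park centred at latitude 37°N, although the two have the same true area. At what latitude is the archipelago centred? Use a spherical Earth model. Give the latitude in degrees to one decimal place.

76.3°

For equal true areas on Mercator, apparent areas scale as sec²φ, so the ratio is cos²φ₂ / cos²φ₁.
cos²φ₂ / cos²φ₁ = 11.3  ⇒  cos φ₁ = cos 37° / √11.3 = 0.7986/3.362 = 0.2376.
φ₁ = arccos(0.2376) ≈ 76.3°.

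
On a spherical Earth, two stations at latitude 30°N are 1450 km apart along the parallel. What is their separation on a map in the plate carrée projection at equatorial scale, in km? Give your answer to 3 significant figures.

1670 km

In the plate carrée (x = Rλ, y = Rφ), meridians are true-scale (h = 1) and parallels are stretched by k = sec φ.
Along the parallel, k = sec 30° = 1/0.8660 = 1.155.
Map distance = 1450 × 1.155 ≈ 1670 km.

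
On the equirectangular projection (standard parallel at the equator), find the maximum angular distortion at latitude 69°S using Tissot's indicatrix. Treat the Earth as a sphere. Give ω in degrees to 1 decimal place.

Plate carrée maps x = Rλ, y = Rφ. The meridian scale is h = 1 and the parallel scale is k = 1/cos φ = sec φ.
At 69°: h = 1.000, k = 2.790; principal scales a = 2.790, b = 1.000.
sin(ω/2) = (a − b)/(a + b) = 1.790/3.790 = 0.4724, so ω = 2 arcsin(0.4724) ≈ 56.4°.

56.4°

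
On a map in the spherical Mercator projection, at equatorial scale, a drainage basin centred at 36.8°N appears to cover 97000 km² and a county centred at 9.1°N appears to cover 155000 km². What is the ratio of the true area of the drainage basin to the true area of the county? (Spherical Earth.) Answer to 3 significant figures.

On Mercator the areal scale is sec²φ, so true area = apparent × cos²φ.
True area of drainage basin: 97000 × cos²(36.8°) = 97000 × 0.6412 = 62190 km².
True area of county: 155000 × cos²(9.1°) = 155000 × 0.9750 = 151100 km².
Ratio = 62190 / 151100 ≈ 0.412.

0.412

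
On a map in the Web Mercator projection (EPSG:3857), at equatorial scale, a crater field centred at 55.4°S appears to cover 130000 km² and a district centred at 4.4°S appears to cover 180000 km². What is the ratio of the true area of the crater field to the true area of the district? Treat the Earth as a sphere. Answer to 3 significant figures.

0.234

Mercator's areal exaggeration is sec²φ; hence true area = (apparent area) · cos²φ.
True area of crater field: 130000 × cos²(55.4°) = 130000 × 0.3224 = 41920 km².
True area of district: 180000 × cos²(4.4°) = 180000 × 0.9941 = 178900 km².
Ratio = 41920 / 178900 ≈ 0.234.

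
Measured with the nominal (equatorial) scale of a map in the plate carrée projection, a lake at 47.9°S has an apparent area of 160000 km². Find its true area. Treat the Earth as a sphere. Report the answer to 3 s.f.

In the plate carrée (x = Rλ, y = Rφ), meridians are true-scale (h = 1) and parallels are stretched by k = sec φ.
Areal scale = h·k = 1 × sec φ; at 47.9°, h = 1.000, k = 1.492, so h·k = 1.492.
True area = apparent / (areal scale) = 160000 / 1.492 ≈ 107000 km².

107000 km²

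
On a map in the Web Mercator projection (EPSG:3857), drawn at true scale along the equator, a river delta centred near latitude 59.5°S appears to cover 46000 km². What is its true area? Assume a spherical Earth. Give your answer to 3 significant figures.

11800 km²

The Mercator projection is conformal; its linear scale factor is the same in every direction and equals sec φ = 1/cos φ.
Areal scale = k² = sec²φ = 1/cos²(59.5°) = 1/0.5075² = 3.882.
True area = apparent / (areal scale) = 46000 / 3.882 ≈ 11800 km².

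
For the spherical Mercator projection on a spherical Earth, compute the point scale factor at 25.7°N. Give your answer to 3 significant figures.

1.11

Mercator is conformal, so the point scale is isotropic: h = k = sec φ = 1/cos φ.
k = 1/cos 25.7° = 1/0.9011 = 1.110.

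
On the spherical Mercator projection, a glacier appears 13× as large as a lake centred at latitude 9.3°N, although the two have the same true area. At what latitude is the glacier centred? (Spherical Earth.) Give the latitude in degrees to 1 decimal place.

74.1°

For equal true areas on Mercator, apparent areas scale as sec²φ, so the ratio is cos²φ₂ / cos²φ₁.
cos²φ₂ / cos²φ₁ = 13  ⇒  cos φ₁ = cos 9.3° / √13 = 0.9869/3.606 = 0.2737.
φ₁ = arccos(0.2737) ≈ 74.1°.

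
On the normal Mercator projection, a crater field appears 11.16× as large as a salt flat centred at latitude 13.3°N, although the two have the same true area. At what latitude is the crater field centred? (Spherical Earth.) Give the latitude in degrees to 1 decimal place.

Mercator areal scale is sec²φ, so apparent-area ratio = sec²φ₁ / sec²φ₂ = cos²φ₂ / cos²φ₁.
cos²φ₂ / cos²φ₁ = 11.16  ⇒  cos φ₁ = cos 13.3° / √11.16 = 0.9732/3.341 = 0.2913.
φ₁ = arccos(0.2913) ≈ 73.1°.

73.1°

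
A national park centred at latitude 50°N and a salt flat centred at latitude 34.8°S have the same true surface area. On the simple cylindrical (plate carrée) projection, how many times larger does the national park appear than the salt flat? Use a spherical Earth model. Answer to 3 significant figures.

Plate carrée maps x = Rλ, y = Rφ. The meridian scale is h = 1 and the parallel scale is k = 1/cos φ = sec φ.
Areal scale at 50°: h·k = 1.000 × 1.556 = 1.556.
Areal scale at 34.8°: h·k = 1.000 × 1.218 = 1.218.
Ratio = 1.556/1.218 ≈ 1.28.

1.28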